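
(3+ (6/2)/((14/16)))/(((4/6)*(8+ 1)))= 15/14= 1.07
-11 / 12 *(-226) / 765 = 1243 / 4590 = 0.27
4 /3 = 1.33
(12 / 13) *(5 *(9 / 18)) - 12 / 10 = 1.11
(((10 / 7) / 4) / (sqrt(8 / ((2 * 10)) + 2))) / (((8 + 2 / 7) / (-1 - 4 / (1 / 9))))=-185 * sqrt(15) / 696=-1.03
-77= -77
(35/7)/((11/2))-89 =-969/11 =-88.09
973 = 973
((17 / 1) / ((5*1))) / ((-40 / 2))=-17 / 100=-0.17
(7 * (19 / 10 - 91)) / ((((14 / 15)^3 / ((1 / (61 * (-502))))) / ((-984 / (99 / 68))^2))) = 94441269600 / 8252629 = 11443.78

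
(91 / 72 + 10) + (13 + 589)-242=26731 / 72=371.26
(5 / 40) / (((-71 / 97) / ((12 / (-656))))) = 291 / 93152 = 0.00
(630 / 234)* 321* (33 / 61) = 370755 / 793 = 467.53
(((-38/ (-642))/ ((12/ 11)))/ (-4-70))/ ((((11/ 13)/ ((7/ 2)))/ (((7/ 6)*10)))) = -60515/ 1710288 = -0.04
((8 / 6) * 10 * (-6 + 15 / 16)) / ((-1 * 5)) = 27 / 2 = 13.50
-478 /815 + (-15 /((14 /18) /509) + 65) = -55635246 /5705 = -9752.02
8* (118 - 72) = 368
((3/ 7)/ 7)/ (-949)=-3/ 46501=-0.00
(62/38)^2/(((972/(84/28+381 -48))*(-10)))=-13454/146205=-0.09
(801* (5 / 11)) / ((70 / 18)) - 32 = 4745 / 77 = 61.62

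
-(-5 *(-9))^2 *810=-1640250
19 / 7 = 2.71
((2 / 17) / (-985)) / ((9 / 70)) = -28 / 30141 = -0.00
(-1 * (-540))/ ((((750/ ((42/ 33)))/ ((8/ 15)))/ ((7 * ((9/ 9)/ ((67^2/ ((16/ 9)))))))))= 25088/ 18517125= 0.00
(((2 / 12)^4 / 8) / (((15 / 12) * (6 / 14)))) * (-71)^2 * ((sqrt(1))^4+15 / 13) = 247009 / 126360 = 1.95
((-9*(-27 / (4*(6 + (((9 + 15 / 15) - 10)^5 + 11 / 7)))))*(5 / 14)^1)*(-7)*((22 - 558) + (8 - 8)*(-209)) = 569835 / 53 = 10751.60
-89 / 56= -1.59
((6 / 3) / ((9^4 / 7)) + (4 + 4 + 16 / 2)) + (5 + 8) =29.00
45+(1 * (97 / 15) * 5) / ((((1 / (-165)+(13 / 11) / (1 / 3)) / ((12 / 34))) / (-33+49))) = 119865 / 1241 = 96.59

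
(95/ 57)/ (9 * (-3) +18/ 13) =-65/ 999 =-0.07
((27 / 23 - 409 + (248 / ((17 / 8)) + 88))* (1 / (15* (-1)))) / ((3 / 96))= 508288 / 1173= 433.32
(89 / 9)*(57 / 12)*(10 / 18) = 8455 / 324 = 26.10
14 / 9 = 1.56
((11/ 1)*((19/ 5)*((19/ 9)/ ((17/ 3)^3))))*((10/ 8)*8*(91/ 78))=27797/ 4913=5.66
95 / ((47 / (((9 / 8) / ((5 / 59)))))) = 10089 / 376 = 26.83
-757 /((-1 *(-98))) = -757 /98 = -7.72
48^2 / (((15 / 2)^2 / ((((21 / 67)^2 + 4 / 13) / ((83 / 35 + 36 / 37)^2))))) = 1627219772416 / 1094634987277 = 1.49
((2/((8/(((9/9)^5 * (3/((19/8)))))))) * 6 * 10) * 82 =29520/19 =1553.68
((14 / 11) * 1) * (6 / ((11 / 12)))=1008 / 121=8.33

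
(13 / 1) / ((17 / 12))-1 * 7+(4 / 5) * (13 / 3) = 1439 / 255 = 5.64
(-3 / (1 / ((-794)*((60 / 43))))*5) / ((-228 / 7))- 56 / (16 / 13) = -908047 / 1634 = -555.72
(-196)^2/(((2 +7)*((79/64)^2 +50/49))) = 7710244864/4595481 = 1677.79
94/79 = 1.19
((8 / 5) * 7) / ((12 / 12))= 56 / 5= 11.20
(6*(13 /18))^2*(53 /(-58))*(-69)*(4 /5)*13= 5356286 /435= 12313.30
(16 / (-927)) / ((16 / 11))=-11 / 927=-0.01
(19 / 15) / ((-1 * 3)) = -19 / 45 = -0.42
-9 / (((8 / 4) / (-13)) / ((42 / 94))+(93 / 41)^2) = -4130217 / 2203163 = -1.87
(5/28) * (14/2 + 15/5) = 1.79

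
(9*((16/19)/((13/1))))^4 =429981696/3722098081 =0.12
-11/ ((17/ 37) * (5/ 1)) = -407/ 85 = -4.79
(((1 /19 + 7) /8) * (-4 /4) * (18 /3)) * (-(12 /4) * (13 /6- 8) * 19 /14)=-1005 /8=-125.62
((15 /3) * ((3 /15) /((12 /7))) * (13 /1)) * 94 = 4277 /6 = 712.83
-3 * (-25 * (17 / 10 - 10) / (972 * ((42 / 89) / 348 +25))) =-1071115 / 41814468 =-0.03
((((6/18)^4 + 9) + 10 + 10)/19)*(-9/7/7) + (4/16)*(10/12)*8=11615/8379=1.39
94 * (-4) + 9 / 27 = -1127 / 3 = -375.67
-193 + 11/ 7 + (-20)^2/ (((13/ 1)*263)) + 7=-4411129/ 23933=-184.31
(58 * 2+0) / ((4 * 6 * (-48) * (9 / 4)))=-29 / 648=-0.04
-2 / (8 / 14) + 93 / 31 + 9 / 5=13 / 10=1.30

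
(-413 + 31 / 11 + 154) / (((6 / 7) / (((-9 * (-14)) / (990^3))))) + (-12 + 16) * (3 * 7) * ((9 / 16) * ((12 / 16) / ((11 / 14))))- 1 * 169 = -440798887957 / 3557763000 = -123.90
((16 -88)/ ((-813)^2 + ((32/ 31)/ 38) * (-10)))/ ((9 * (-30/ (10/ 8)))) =589/ 1167931743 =0.00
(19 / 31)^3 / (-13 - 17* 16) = -361 / 446865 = -0.00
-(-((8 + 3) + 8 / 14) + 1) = 74 / 7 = 10.57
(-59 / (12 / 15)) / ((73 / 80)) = -5900 / 73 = -80.82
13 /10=1.30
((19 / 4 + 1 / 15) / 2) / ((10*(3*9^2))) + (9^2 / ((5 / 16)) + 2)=76166209 / 291600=261.20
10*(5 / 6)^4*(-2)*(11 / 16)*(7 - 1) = -34375 / 864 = -39.79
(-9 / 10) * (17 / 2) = -153 / 20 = -7.65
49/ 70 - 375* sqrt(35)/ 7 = 7/ 10 - 375* sqrt(35)/ 7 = -316.23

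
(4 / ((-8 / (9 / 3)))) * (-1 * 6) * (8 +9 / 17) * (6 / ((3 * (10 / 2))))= 522 / 17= 30.71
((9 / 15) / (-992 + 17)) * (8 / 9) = -8 / 14625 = -0.00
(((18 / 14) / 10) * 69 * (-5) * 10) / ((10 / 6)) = -1863 / 7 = -266.14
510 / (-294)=-85 / 49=-1.73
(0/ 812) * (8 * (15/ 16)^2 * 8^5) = 0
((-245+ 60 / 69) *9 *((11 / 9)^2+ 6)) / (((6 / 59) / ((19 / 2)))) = -3820709905 / 2484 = -1538127.98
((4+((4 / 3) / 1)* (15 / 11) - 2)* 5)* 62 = 13020 / 11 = 1183.64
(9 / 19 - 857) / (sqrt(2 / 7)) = -8137 * sqrt(14) / 19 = -1602.41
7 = 7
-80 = -80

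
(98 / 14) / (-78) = -7 / 78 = -0.09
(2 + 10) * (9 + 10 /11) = 1308 /11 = 118.91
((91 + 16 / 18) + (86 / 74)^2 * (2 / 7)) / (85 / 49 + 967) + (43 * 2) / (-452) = -6279231809 / 66088414764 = -0.10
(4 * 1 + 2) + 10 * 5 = 56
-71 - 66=-137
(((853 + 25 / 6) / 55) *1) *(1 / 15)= 5143 / 4950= 1.04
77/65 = 1.18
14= 14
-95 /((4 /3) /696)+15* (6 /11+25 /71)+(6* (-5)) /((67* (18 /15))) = -2594210950 /52327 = -49576.91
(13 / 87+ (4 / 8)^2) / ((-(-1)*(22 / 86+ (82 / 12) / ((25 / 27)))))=149425 / 2856558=0.05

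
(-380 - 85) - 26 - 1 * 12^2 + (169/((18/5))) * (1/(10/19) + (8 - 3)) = -3733/12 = -311.08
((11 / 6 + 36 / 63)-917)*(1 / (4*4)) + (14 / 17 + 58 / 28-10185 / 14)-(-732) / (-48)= -9105125 / 11424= -797.02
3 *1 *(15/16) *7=315/16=19.69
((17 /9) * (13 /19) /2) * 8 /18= 442 /1539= 0.29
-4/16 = -1/4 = -0.25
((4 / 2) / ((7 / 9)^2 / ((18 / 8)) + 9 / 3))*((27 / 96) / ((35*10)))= 6561 / 13344800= 0.00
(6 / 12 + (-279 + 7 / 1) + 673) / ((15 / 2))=803 / 15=53.53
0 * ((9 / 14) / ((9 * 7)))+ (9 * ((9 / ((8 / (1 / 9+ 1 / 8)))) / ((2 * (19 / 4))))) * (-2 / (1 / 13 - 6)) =1989 / 23408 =0.08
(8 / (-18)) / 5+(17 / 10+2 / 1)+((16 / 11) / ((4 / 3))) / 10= 3683 / 990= 3.72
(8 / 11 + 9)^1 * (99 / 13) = 963 / 13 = 74.08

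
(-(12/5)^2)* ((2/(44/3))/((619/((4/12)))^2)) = -24/105369275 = -0.00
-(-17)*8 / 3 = 136 / 3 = 45.33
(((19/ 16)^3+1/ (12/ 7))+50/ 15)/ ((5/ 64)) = 13741/ 192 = 71.57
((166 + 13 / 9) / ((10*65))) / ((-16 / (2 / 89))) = -1507 / 4165200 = -0.00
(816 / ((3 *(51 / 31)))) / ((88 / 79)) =4898 / 33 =148.42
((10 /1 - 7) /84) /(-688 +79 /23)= -23 /440860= -0.00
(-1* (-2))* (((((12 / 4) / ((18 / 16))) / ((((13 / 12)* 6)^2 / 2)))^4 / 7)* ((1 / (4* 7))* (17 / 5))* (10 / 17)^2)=167772160 / 55039798938033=0.00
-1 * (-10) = 10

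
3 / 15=1 / 5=0.20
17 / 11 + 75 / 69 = 666 / 253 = 2.63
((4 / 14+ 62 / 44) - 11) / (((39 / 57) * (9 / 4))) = -6.04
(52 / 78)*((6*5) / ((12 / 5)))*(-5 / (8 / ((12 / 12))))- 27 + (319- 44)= 5827 / 24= 242.79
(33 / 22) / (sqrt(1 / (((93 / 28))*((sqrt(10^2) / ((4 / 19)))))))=3*sqrt(123690) / 56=18.84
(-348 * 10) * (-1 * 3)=10440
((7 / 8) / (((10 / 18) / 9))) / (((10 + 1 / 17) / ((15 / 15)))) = 1071 / 760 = 1.41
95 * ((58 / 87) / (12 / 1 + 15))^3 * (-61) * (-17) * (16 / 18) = 6304960 / 4782969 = 1.32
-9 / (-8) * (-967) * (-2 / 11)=8703 / 44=197.80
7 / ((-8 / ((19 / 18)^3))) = -48013 / 46656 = -1.03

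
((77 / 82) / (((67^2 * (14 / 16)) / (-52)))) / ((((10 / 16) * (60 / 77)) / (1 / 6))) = -176176 / 41411025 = -0.00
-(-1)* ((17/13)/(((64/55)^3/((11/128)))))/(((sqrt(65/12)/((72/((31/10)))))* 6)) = 93336375* sqrt(195)/10986979328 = 0.12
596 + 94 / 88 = 26271 / 44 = 597.07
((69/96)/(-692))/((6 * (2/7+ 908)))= -161/844749312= -0.00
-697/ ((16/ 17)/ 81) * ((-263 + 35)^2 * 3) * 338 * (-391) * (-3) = -3708962111069982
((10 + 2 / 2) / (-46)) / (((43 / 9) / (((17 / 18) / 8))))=-187 / 31648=-0.01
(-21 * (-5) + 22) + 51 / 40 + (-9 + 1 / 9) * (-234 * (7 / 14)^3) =15531 / 40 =388.28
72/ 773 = 0.09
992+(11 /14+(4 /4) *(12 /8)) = 6960 /7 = 994.29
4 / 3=1.33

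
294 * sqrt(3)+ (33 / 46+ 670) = 294 * sqrt(3)+ 30853 / 46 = 1179.94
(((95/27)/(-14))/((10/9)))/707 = -19/59388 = -0.00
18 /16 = 1.12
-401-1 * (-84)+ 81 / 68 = -21475 / 68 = -315.81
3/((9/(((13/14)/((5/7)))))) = 13/30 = 0.43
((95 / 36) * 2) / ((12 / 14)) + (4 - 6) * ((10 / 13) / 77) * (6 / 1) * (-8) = 769345 / 108108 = 7.12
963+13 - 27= 949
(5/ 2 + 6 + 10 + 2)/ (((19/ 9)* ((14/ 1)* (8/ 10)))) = 1845/ 2128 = 0.87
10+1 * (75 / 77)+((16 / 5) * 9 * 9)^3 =167612345497 / 9625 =17414269.66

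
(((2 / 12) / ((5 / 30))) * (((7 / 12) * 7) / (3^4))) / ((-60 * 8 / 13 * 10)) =-637 / 4665600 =-0.00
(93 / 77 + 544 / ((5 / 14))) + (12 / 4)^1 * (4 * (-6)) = 559177 / 385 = 1452.41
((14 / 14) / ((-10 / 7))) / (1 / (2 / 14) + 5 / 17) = -119 / 1240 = -0.10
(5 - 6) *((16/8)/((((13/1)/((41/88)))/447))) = -18327/572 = -32.04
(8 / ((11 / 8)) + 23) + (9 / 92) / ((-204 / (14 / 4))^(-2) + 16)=19423501627 / 673858669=28.82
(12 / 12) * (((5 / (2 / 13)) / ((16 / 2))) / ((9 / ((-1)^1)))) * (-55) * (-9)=-3575 / 16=-223.44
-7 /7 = -1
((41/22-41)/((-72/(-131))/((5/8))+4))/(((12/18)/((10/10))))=-1691865/140624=-12.03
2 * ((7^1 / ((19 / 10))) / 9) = 140 / 171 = 0.82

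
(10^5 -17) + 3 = 99986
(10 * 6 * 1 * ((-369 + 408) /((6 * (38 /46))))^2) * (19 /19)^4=1341015 /361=3714.72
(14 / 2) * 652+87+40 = 4691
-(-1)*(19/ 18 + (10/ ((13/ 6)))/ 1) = 1327/ 234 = 5.67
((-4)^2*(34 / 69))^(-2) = 4761 / 295936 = 0.02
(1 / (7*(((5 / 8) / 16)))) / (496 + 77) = 128 / 20055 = 0.01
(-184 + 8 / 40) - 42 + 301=376 / 5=75.20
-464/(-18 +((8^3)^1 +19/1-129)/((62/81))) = -14384/15723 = -0.91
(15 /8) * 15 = 225 /8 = 28.12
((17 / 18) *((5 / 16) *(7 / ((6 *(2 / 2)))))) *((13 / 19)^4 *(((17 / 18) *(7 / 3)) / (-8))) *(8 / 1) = -2022261605 / 12160513152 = -0.17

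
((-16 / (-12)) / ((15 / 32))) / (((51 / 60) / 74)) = 37888 / 153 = 247.63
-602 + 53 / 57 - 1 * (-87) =-29302 / 57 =-514.07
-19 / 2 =-9.50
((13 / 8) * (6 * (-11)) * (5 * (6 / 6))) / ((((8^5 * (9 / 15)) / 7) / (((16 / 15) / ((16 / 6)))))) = -5005 / 65536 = -0.08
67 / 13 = 5.15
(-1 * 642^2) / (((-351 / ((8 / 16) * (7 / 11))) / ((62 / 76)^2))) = 77017423 / 309738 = 248.65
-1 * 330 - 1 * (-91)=-239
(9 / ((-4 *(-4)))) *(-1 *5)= -45 / 16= -2.81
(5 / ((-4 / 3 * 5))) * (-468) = 351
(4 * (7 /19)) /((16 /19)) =7 /4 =1.75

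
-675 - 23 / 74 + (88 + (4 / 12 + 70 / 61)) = -7933309 / 13542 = -585.83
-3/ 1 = -3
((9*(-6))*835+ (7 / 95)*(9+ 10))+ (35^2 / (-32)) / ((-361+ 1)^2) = -37398288629 / 829440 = -45088.60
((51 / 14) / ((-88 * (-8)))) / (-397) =-51 / 3912832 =-0.00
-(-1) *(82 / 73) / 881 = 82 / 64313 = 0.00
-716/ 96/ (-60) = 179/ 1440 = 0.12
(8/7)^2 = 64/49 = 1.31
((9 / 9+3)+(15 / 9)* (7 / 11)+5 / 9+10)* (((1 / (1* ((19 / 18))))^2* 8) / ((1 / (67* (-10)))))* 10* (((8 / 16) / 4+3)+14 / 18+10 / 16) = -13507092800 / 3971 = -3401433.59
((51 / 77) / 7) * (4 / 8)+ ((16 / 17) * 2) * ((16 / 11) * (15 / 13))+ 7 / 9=8542865 / 2144142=3.98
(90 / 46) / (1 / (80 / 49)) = 3600 / 1127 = 3.19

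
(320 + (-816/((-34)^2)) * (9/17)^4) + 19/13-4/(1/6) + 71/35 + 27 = 210888193861/646034935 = 326.43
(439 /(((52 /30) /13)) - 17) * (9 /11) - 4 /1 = 58871 /22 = 2675.95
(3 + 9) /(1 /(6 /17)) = 72 /17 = 4.24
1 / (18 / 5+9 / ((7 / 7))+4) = 5 / 83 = 0.06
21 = 21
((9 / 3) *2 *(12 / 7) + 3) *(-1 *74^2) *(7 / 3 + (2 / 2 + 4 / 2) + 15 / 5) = -4243900 / 7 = -606271.43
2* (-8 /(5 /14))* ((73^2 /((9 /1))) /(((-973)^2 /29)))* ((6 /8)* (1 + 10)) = -13599608 /2028705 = -6.70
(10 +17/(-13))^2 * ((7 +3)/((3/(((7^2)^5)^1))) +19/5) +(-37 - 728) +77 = 180346321707803/2535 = 71142533218.07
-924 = -924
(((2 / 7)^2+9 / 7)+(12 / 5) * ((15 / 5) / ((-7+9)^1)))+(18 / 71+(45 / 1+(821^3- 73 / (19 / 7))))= 182897396608208 / 330505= 553387684.33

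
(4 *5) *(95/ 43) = 1900/ 43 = 44.19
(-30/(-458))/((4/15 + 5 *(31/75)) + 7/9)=135/6412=0.02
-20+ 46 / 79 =-1534 / 79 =-19.42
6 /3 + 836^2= 698898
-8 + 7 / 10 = -73 / 10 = -7.30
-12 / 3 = -4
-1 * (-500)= 500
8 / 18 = 4 / 9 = 0.44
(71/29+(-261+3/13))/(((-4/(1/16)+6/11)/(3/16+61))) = 249.09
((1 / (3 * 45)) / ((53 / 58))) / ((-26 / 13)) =-29 / 7155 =-0.00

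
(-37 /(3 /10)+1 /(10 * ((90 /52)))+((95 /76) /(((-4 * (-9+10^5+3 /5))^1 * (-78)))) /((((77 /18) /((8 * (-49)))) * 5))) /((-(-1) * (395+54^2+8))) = -3966057846781 /106779854738700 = -0.04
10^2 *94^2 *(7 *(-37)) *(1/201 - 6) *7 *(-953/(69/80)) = -147171408342560000/13869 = -10611537121822.77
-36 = -36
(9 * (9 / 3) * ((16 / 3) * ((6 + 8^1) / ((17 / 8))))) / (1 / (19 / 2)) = 153216 / 17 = 9012.71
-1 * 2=-2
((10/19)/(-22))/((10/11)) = -1/38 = -0.03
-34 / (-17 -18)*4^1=136 / 35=3.89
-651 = -651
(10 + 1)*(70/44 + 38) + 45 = 961/2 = 480.50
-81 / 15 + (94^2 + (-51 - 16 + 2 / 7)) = 306736 / 35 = 8763.89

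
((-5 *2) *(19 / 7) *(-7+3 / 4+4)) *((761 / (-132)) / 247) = -11415 / 8008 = -1.43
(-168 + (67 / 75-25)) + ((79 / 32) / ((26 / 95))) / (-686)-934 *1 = -48205135291 / 42806400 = -1126.12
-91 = -91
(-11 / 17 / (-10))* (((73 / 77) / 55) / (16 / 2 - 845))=-73 / 54781650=-0.00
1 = 1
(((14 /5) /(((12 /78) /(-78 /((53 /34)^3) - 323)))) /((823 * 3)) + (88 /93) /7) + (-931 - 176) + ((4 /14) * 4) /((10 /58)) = -29320524222580 /26588092307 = -1102.77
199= 199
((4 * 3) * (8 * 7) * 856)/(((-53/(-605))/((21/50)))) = 730832256/265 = 2757857.57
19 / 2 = 9.50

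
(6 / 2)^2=9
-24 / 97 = -0.25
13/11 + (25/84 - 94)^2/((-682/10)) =-306919637/2406096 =-127.56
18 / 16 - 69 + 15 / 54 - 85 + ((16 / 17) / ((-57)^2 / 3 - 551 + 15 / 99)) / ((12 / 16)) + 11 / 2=-3161754679 / 21494664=-147.09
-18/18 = -1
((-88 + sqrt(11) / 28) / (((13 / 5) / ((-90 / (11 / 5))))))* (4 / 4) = 18000 / 13 - 1125* sqrt(11) / 2002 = 1382.75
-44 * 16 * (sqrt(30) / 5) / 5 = -704 * sqrt(30) / 25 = -154.24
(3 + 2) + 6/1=11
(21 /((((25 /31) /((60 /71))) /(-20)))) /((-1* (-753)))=-10416 /17821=-0.58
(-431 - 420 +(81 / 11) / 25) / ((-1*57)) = 233944 / 15675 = 14.92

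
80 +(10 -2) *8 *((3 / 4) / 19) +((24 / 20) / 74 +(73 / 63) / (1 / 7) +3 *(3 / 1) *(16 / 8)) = 3437258 / 31635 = 108.65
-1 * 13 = -13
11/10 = 1.10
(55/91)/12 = 55/1092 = 0.05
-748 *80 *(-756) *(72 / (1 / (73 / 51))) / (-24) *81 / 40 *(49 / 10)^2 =-9445055336.64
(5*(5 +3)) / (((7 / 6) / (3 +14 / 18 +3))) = 4880 / 21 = 232.38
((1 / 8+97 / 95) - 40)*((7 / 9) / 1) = -22967 / 760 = -30.22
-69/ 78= -23/ 26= -0.88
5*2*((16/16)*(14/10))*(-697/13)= -9758/13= -750.62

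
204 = 204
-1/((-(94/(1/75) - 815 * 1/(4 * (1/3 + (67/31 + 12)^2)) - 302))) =2316496/15629365363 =0.00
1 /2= 0.50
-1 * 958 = -958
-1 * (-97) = 97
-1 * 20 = -20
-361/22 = -16.41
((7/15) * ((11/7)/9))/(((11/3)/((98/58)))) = 49/1305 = 0.04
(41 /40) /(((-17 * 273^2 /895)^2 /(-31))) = -203620555 /12842170096392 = -0.00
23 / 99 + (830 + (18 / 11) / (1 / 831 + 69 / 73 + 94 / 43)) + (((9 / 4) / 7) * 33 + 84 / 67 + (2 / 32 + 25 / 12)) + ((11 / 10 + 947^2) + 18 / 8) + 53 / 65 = 177092219690386787093 / 197282521996560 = 897657.93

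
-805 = -805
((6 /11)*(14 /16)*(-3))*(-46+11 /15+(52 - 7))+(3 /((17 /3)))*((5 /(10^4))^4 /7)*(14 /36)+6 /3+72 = 445100800000000011 /5984000000000000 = 74.38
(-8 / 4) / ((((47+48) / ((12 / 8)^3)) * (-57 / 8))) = 18 / 1805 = 0.01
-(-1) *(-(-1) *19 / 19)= 1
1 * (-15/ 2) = -15/ 2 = -7.50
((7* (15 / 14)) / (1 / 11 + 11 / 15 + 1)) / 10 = 495 / 1204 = 0.41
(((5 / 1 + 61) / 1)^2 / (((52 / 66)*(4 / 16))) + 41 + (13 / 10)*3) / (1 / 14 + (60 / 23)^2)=10667591291 / 3310385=3222.46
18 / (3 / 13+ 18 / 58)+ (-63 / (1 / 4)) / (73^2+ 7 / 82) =29031027 / 873970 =33.22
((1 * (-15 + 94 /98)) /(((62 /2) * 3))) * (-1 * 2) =0.30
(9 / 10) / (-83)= -9 / 830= -0.01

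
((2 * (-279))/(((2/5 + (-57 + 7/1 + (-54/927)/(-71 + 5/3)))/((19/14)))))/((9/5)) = 8.48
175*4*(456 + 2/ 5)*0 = 0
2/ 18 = 1/ 9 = 0.11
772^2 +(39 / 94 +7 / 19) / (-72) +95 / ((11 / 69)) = 843869424979 / 1414512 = 596579.90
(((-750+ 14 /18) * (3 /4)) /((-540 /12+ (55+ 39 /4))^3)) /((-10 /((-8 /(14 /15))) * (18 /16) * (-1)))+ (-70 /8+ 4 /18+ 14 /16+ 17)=2336516393 /248491656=9.40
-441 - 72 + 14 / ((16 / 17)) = -3985 / 8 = -498.12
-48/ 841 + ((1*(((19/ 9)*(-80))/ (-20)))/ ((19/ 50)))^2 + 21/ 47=1582327805/ 3201687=494.22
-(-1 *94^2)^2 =-78074896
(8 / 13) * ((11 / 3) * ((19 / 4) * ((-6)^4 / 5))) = 180576 / 65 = 2778.09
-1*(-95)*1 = 95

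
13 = 13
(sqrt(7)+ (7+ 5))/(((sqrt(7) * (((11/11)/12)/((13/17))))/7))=1092/17+ 1872 * sqrt(7)/17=355.58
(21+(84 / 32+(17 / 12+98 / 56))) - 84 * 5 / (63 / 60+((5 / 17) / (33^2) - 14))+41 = 11533306709 / 115074408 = 100.22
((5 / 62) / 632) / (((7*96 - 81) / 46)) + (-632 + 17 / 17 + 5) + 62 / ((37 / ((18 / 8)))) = -266574576365 / 428418264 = -622.23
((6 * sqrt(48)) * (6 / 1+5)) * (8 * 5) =10560 * sqrt(3) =18290.46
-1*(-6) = 6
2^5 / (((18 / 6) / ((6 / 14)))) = 32 / 7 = 4.57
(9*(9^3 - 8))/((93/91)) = 196833/31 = 6349.45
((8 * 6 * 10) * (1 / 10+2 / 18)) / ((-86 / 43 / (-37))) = 5624 / 3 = 1874.67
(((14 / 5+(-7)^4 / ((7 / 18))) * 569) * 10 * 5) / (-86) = -87864980 / 43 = -2043371.63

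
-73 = -73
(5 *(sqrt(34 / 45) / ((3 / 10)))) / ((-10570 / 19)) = -19 *sqrt(170) / 9513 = -0.03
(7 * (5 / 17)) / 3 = 35 / 51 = 0.69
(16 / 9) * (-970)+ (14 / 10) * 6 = -77222 / 45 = -1716.04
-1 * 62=-62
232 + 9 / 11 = 2561 / 11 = 232.82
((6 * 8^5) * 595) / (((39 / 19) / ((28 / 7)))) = 2963537920 / 13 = 227964455.38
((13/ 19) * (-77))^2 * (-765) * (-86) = 65921645790/ 361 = 182608437.09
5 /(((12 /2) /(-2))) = -5 /3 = -1.67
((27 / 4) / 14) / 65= 27 / 3640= 0.01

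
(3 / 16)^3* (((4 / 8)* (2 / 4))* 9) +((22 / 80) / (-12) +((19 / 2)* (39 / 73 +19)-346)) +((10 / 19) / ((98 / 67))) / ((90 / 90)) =-2673631761841 / 16702586880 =-160.07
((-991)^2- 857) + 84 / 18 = 2943686 / 3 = 981228.67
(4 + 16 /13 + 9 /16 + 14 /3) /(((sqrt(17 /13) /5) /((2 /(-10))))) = -6527*sqrt(221) /10608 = -9.15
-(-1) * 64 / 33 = 64 / 33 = 1.94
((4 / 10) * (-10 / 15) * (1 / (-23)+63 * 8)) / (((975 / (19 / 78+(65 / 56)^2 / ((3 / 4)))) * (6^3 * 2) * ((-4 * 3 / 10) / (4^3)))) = 0.03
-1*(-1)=1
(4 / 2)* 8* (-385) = -6160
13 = 13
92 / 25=3.68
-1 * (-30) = 30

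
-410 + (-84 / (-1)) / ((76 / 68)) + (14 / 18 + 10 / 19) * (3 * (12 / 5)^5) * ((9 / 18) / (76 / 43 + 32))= -330.23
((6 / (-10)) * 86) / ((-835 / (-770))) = -39732 / 835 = -47.58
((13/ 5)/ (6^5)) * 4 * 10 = 13/ 972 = 0.01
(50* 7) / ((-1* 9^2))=-350 / 81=-4.32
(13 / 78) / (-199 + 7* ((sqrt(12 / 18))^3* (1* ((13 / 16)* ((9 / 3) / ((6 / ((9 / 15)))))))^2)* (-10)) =-81510400 / 97310822199 + 378560* sqrt(6) / 97310822199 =-0.00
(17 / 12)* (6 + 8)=119 / 6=19.83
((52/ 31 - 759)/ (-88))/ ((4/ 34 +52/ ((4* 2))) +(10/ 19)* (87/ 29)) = 7583071/ 7222380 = 1.05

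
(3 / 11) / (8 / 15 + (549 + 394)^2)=45 / 146726173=0.00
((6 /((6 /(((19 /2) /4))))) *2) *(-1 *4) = -19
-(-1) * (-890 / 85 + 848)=14238 / 17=837.53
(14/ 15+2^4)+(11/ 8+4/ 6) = 759/ 40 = 18.98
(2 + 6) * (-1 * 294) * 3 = -7056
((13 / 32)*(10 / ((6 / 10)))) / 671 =325 / 32208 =0.01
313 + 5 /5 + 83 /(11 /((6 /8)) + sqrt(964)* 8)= 747* sqrt(241) /34583 + 43433509 /138332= 314.32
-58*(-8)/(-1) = -464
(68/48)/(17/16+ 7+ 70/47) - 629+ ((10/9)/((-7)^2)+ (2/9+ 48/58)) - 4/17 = -326918719649/520559193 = -628.01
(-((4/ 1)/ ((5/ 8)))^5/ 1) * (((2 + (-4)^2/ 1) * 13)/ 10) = -3925868544/ 15625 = -251255.59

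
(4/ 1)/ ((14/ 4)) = 8/ 7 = 1.14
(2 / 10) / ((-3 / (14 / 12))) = -0.08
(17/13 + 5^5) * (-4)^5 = -41617408/13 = -3201339.08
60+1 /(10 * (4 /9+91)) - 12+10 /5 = 411509 /8230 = 50.00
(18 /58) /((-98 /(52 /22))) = -117 /15631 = -0.01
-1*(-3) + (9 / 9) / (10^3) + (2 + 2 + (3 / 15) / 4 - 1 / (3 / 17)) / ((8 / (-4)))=2857 / 750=3.81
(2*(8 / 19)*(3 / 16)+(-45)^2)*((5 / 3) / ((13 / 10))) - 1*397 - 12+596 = 687489 / 247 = 2783.36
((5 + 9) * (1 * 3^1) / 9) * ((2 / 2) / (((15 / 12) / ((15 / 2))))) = 28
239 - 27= 212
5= 5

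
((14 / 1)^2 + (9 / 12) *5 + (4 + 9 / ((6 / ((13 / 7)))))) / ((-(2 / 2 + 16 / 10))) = -28915 / 364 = -79.44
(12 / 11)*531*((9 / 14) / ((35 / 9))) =258066 / 2695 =95.76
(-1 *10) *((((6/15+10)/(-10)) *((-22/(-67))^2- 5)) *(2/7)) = -2283944/157115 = -14.54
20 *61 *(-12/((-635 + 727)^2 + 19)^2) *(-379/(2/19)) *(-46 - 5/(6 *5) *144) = -3689792400/71961289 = -51.27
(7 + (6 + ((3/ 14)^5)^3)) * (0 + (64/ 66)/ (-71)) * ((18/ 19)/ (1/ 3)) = -18201467180393170371/ 36069921405974618624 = -0.50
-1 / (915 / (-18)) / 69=2 / 7015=0.00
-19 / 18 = -1.06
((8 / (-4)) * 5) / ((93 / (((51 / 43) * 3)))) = -510 / 1333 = -0.38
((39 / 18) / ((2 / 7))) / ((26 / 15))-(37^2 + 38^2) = -22469 / 8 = -2808.62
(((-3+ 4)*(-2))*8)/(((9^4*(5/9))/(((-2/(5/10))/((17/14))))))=896/61965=0.01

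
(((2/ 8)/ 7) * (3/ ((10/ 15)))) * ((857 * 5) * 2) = 38565/ 28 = 1377.32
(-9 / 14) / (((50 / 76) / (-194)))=33174 / 175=189.57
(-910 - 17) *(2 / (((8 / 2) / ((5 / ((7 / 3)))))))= -13905 / 14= -993.21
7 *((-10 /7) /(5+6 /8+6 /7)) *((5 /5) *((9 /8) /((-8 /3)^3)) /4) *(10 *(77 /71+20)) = 12731985 /2690048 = 4.73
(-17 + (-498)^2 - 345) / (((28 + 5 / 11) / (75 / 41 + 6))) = 68138.70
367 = 367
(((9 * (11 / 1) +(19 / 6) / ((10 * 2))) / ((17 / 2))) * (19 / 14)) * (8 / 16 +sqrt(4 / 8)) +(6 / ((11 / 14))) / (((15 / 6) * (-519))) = 429912271 / 54349680 +226081 * sqrt(2) / 28560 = 19.11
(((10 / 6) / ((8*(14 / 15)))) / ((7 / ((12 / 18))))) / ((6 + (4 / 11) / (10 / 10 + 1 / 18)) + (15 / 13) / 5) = 13585 / 4201848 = 0.00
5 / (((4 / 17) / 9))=765 / 4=191.25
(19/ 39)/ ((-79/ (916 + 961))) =-35663/ 3081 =-11.58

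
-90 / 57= -30 / 19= -1.58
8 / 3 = 2.67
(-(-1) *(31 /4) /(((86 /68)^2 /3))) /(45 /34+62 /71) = 64881078 /9805247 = 6.62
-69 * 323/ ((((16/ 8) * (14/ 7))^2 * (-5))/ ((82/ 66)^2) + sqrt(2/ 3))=62977735407 * sqrt(6)/ 22764031678 + 4895853933960/ 11382015839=436.92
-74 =-74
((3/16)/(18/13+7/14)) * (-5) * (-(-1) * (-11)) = 2145/392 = 5.47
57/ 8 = 7.12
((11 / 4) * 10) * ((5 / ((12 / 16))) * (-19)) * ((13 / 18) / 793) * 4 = -20900 / 1647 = -12.69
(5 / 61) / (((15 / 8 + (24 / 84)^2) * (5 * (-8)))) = -49 / 46787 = -0.00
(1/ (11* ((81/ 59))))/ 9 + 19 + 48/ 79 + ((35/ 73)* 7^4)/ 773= 754428202003/ 35747827929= 21.10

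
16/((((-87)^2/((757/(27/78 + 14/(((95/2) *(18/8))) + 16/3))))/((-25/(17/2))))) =-1495832000/1846700599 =-0.81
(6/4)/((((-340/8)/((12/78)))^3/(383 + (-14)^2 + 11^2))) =-2688/53969305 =-0.00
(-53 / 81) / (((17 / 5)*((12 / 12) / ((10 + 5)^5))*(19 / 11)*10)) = -8460.72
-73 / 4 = -18.25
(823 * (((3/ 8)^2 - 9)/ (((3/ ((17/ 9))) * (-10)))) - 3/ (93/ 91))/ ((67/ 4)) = 9049901/ 332320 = 27.23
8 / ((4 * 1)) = 2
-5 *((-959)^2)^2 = -4229065708805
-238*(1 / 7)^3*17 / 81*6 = -1156 / 1323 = -0.87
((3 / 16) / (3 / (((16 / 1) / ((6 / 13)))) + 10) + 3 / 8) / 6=1101 / 16784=0.07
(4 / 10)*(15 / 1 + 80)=38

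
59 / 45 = 1.31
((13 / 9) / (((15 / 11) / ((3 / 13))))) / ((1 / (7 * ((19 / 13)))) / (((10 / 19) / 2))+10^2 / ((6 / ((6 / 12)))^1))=77 / 2742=0.03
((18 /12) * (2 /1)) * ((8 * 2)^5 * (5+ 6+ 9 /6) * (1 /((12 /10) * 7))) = 32768000 /7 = 4681142.86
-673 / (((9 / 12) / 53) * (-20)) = 35669 / 15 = 2377.93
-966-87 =-1053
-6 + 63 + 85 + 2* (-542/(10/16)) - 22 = -8072/5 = -1614.40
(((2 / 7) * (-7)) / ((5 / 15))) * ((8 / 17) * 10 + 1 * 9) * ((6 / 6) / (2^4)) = -699 / 136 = -5.14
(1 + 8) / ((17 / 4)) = 36 / 17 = 2.12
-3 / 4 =-0.75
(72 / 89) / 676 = 18 / 15041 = 0.00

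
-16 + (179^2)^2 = 1026625665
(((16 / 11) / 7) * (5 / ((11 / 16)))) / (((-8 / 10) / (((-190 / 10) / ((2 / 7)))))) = 15200 / 121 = 125.62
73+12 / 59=4319 / 59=73.20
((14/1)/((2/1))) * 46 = 322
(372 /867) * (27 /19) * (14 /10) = 23436 /27455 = 0.85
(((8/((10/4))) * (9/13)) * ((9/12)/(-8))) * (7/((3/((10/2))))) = -63/26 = -2.42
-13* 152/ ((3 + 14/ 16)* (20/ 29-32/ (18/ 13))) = 54288/ 2387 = 22.74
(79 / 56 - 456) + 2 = -25345 / 56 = -452.59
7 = 7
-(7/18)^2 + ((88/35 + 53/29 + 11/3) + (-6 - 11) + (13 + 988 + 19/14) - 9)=323668763/328860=984.21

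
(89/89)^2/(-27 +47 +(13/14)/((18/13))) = 252/5209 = 0.05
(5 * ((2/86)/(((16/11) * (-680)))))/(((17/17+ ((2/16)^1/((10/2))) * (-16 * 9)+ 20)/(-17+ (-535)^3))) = 350923815/339184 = 1034.61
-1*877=-877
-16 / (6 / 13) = -104 / 3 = -34.67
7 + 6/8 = 31/4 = 7.75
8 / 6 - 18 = -50 / 3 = -16.67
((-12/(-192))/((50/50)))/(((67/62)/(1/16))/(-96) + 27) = 93/39908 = 0.00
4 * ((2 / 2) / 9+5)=184 / 9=20.44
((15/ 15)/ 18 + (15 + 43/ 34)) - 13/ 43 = 105382/ 6579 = 16.02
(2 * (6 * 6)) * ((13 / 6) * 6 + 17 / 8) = 1089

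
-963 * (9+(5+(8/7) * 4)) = -125190/7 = -17884.29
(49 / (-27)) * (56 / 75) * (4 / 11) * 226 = -111.36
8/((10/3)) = 12/5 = 2.40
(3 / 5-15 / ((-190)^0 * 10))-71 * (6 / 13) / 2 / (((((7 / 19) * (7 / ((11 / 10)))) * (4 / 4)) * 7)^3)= -474081748977 / 524596891000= -0.90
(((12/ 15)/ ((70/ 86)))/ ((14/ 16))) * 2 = 2752/ 1225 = 2.25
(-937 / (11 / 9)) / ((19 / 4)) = -33732 / 209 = -161.40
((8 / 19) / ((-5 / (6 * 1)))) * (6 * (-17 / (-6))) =-816 / 95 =-8.59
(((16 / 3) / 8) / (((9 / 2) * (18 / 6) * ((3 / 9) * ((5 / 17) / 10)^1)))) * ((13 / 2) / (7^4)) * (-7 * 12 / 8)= -0.14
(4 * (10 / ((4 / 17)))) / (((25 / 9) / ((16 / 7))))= 4896 / 35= 139.89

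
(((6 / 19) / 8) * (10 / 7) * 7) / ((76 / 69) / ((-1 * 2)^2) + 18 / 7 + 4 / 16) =14490 / 113677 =0.13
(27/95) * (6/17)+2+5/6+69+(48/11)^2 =106667237/1172490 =90.97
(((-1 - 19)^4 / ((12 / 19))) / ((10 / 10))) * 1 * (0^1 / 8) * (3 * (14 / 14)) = 0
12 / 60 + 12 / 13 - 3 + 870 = 868.12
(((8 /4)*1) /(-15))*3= -2 /5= -0.40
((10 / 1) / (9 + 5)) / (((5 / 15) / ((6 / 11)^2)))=540 / 847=0.64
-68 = -68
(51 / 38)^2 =2601 / 1444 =1.80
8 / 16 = 1 / 2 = 0.50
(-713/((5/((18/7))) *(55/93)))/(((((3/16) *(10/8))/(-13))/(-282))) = -93346096896/9625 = -9698295.78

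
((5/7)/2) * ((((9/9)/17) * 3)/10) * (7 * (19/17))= 57/1156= 0.05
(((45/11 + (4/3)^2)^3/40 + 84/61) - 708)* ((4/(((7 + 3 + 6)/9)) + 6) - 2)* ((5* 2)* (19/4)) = -788968931608525/3788047296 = -208278.53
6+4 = 10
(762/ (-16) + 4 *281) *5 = 43055/ 8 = 5381.88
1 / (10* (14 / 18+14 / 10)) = 9 / 196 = 0.05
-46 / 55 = -0.84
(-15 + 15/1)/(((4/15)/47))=0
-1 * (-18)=18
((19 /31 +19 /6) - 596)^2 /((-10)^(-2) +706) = 303342085225 /610628049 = 496.77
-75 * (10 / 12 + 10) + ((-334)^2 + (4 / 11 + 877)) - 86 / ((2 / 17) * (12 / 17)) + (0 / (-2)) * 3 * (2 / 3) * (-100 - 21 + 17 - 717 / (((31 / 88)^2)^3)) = 14597257 / 132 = 110585.28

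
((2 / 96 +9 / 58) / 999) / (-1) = -245 / 1390608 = -0.00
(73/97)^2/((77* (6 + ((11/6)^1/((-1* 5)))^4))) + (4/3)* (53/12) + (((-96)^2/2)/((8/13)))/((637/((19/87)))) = 54569252331986555/6452312276237751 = 8.46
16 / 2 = 8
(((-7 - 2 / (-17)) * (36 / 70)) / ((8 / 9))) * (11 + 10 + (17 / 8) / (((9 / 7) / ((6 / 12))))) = -472797 / 5440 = -86.91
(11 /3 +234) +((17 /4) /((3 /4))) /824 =195843 /824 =237.67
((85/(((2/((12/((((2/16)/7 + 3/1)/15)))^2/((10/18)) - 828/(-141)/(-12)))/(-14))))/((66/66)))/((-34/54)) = 6050883.32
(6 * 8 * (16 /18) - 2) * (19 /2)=1159 /3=386.33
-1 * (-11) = 11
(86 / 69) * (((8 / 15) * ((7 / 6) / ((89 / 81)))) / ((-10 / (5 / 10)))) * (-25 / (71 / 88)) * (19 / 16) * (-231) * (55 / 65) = -479555307 / 1889381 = -253.82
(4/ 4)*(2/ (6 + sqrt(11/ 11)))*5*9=90/ 7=12.86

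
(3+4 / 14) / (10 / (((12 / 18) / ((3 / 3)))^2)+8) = 46 / 427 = 0.11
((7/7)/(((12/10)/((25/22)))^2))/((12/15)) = 78125/69696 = 1.12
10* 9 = 90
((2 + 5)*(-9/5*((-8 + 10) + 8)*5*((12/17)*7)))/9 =-5880/17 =-345.88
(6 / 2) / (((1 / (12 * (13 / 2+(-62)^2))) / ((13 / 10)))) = 901017 / 5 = 180203.40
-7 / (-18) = 7 / 18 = 0.39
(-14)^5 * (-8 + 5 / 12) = 12235496 / 3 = 4078498.67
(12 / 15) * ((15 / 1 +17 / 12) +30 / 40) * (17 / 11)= 3502 / 165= 21.22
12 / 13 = 0.92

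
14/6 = 2.33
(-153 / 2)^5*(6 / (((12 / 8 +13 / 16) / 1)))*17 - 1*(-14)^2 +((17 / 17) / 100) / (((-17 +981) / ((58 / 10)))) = -2060982808475388927 / 17834000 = -115564809267.43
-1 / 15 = -0.07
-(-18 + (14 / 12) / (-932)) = 100663 / 5592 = 18.00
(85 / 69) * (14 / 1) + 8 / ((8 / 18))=2432 / 69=35.25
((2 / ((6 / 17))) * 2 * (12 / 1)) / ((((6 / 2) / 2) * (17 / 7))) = 37.33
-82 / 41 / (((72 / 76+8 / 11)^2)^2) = -1908029761 / 7503125000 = -0.25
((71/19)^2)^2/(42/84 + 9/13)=660703706/4039951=163.54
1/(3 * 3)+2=19/9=2.11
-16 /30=-8 /15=-0.53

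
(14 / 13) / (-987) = -2 / 1833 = -0.00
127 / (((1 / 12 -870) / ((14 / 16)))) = -2667 / 20878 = -0.13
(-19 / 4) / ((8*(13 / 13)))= -19 / 32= -0.59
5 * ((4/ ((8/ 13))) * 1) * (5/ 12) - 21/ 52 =4099/ 312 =13.14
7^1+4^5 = 1031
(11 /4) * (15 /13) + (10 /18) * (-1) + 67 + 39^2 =744409 /468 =1590.62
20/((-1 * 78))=-10/39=-0.26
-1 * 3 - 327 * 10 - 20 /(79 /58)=-259727 /79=-3287.68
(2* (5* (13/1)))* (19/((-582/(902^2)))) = -1004800940/291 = -3452924.19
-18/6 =-3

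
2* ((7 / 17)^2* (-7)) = -686 / 289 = -2.37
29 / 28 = 1.04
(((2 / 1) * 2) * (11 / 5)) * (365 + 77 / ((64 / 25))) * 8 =55627 / 2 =27813.50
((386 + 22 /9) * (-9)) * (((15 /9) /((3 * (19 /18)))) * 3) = -5520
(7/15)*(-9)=-21/5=-4.20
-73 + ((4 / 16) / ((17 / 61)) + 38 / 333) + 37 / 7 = -10572977 / 158508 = -66.70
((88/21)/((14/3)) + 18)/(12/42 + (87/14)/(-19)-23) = -35188/42903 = -0.82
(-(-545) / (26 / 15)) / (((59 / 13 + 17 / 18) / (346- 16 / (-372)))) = 789263550 / 39773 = 19844.20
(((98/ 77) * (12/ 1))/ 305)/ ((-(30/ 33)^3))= -2541/ 38125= -0.07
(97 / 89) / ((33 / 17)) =1649 / 2937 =0.56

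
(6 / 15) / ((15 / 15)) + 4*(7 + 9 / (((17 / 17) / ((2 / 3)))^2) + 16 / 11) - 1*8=2322 / 55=42.22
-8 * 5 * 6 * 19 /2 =-2280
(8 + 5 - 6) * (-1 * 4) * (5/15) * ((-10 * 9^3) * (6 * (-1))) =-408240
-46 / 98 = -23 / 49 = -0.47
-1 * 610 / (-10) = 61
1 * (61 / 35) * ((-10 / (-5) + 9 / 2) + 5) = 1403 / 70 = 20.04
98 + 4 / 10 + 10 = 542 / 5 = 108.40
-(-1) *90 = 90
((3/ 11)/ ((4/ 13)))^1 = 39/ 44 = 0.89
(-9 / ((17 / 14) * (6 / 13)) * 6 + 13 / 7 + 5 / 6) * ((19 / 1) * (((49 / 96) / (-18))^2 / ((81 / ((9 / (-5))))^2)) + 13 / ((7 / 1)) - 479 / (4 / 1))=13348172037304225 / 1208839790592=11042.13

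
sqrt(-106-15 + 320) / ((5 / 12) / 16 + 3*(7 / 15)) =960*sqrt(199) / 1369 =9.89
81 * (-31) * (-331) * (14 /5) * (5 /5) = 11635974 /5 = 2327194.80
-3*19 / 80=-0.71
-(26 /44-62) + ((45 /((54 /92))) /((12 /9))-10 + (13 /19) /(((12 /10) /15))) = 49099 /418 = 117.46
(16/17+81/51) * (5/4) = 215/68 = 3.16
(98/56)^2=49/16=3.06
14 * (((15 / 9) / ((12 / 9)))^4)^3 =1708984375 / 8388608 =203.73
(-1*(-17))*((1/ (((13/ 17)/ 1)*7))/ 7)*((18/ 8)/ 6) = 867/ 5096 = 0.17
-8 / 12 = -0.67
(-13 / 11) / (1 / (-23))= 299 / 11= 27.18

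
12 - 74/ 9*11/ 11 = 34/ 9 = 3.78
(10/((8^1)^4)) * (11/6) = 55/12288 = 0.00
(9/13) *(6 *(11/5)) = 594/65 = 9.14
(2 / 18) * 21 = 7 / 3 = 2.33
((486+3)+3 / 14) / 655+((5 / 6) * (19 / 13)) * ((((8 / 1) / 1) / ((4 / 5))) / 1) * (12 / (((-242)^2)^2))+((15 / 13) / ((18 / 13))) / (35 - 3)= 1896128092057337 / 2453157331584960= 0.77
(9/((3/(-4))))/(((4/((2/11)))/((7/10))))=-21/55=-0.38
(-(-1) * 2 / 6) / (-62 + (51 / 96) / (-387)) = -4128 / 767825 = -0.01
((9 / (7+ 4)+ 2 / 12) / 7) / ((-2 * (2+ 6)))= -65 / 7392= -0.01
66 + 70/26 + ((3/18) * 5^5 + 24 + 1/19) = 909323/1482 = 613.58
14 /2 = 7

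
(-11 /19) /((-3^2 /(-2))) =-22 /171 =-0.13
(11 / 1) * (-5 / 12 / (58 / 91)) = -5005 / 696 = -7.19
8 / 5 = 1.60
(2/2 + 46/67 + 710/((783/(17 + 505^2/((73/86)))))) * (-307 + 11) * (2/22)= -308839849175752/42126183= -7331303.89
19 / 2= 9.50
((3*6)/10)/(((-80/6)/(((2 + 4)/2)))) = -81/200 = -0.40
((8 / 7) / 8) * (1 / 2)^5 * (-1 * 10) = -5 / 112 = -0.04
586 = 586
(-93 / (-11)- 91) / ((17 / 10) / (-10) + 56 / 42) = -272400 / 3839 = -70.96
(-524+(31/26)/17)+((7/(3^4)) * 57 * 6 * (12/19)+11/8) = -2672623/5304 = -503.89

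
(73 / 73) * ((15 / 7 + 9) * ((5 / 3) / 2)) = 65 / 7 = 9.29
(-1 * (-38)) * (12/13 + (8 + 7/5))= 25498/65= 392.28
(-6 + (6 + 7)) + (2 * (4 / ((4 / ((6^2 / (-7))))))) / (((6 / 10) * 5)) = 25 / 7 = 3.57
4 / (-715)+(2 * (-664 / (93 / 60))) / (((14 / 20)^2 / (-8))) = 15192313924 / 1086085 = 13988.14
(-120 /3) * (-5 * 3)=600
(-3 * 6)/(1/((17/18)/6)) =-17/6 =-2.83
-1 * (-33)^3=35937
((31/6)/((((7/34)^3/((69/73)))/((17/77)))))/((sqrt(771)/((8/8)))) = 238201892 * sqrt(771)/1486490313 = 4.45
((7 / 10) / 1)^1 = 7 / 10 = 0.70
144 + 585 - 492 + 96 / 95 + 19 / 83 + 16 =2004678 / 7885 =254.24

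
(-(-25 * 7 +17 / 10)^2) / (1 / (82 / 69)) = -123134849 / 3450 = -35691.26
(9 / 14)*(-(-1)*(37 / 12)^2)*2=1369 / 112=12.22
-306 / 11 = -27.82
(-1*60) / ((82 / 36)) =-1080 / 41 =-26.34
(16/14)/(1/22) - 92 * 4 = -2400/7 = -342.86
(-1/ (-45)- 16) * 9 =-719/ 5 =-143.80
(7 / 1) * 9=63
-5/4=-1.25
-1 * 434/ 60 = -217/ 30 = -7.23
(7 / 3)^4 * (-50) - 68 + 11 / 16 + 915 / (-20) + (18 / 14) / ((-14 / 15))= -101386601 / 63504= -1596.54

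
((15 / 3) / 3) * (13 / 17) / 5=13 / 51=0.25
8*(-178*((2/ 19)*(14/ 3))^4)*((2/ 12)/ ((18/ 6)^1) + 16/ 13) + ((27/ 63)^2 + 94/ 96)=-102148918984183/ 968280859728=-105.50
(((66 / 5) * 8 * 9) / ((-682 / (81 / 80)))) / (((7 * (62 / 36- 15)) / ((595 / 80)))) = 334611 / 2963600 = 0.11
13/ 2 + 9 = 31/ 2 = 15.50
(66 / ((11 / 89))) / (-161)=-534 / 161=-3.32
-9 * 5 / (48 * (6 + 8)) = -15 / 224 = -0.07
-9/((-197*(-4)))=-9/788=-0.01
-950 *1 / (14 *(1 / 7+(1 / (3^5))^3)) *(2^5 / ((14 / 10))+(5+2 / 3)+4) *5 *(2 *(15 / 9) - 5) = 680576630625 / 5286442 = 128740.02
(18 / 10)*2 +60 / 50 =4.80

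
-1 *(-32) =32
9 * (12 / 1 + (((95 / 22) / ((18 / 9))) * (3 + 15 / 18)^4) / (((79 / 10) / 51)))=2268725867 / 83424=27195.12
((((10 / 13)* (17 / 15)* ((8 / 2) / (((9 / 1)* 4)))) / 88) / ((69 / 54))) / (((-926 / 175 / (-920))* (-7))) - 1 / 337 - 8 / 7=-546914531 / 468561093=-1.17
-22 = -22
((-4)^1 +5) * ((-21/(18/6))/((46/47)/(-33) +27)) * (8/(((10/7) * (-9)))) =101332/627465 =0.16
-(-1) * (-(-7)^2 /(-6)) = 49 /6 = 8.17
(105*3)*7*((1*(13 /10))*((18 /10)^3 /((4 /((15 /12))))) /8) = 653.02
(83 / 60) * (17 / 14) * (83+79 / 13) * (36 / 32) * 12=7352721 / 3640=2019.98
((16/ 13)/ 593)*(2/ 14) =16/ 53963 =0.00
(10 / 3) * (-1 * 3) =-10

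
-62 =-62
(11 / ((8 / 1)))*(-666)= -3663 / 4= -915.75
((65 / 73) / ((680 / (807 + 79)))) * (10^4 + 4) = 14403259 / 1241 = 11606.17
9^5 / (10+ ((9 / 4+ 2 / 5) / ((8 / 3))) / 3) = 3149280 / 551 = 5715.57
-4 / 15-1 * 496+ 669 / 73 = -533377 / 1095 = -487.10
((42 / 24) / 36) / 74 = 7 / 10656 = 0.00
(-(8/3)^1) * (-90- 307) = 3176/3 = 1058.67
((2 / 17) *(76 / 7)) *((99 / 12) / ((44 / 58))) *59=97527 / 119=819.55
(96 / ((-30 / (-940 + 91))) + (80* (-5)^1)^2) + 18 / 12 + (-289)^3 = -239748507 / 10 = -23974850.70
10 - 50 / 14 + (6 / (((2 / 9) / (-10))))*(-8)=15165 / 7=2166.43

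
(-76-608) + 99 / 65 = -44361 / 65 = -682.48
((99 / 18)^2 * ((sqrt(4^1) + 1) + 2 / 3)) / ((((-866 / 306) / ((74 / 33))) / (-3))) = 228327 / 866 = 263.66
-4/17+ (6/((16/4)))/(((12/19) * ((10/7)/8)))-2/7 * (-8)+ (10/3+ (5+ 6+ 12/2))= 127391/3570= 35.68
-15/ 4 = -3.75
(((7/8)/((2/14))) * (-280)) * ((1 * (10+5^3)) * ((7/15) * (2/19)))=-216090/19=-11373.16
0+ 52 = 52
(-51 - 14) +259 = 194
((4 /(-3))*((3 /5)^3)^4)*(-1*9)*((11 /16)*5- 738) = -18738078219 /976562500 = -19.19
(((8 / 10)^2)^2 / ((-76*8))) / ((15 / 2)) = -0.00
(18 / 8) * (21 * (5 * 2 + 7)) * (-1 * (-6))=9639 / 2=4819.50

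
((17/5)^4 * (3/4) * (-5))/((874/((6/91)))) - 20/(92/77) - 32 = -969856189/19883500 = -48.78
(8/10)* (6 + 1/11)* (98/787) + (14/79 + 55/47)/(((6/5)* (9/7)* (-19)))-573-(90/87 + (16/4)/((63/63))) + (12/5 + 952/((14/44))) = 11557692647980921/4781979717570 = 2416.93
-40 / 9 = -4.44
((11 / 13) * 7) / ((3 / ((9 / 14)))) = 33 / 26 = 1.27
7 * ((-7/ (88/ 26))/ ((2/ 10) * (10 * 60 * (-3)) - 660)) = 637/ 44880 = 0.01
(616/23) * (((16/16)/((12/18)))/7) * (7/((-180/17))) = -1309/345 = -3.79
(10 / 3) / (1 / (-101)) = -1010 / 3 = -336.67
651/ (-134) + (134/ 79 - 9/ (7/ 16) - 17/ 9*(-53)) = 50937647/ 666918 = 76.38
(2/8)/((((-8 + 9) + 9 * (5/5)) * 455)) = 1/18200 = 0.00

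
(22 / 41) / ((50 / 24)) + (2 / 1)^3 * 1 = 8464 / 1025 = 8.26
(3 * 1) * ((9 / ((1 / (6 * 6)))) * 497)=483084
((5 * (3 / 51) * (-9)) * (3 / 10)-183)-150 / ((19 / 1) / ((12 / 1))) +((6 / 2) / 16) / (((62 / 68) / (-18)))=-282.23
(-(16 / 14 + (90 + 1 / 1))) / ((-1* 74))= 645 / 518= 1.25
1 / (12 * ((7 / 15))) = 5 / 28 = 0.18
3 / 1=3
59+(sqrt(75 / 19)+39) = 99.99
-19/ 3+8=5/ 3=1.67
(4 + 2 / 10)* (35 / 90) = 49 / 30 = 1.63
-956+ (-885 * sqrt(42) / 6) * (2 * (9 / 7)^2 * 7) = -23895 * sqrt(42) / 7 - 956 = -23078.47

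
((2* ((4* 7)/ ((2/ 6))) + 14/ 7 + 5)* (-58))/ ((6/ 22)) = -111650/ 3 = -37216.67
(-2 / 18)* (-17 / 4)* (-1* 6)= -17 / 6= -2.83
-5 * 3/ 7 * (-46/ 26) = 345/ 91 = 3.79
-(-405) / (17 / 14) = 333.53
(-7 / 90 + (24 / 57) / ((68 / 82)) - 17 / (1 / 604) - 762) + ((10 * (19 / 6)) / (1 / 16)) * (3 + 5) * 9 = 739843999 / 29070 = 25450.43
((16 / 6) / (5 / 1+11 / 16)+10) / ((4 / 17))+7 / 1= 28115 / 546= 51.49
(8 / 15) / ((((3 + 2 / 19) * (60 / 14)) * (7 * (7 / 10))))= 152 / 18585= 0.01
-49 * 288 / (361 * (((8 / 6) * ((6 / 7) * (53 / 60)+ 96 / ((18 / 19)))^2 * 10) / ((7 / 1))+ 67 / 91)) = -0.00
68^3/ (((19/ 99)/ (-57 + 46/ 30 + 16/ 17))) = -8486556672/ 95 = -89332175.49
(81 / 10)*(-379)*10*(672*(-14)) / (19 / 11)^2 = 34946759232 / 361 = 96805427.24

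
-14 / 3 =-4.67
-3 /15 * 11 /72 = -11 /360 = -0.03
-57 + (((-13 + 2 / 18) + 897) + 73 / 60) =149099 / 180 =828.33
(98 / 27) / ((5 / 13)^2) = 16562 / 675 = 24.54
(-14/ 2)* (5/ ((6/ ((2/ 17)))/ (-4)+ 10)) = 140/ 11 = 12.73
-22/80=-11/40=-0.28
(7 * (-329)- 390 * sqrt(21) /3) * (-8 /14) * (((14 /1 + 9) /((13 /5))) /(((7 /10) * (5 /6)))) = 55200 * sqrt(21) /49 + 259440 /13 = 25119.33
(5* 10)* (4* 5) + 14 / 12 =6007 / 6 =1001.17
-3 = -3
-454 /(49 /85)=-38590 /49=-787.55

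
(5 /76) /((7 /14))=5 /38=0.13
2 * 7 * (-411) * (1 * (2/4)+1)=-8631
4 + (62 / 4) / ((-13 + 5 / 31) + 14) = 1249 / 72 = 17.35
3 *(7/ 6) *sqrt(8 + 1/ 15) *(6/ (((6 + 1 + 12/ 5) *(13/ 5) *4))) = 385 *sqrt(15)/ 2444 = 0.61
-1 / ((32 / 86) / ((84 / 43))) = -21 / 4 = -5.25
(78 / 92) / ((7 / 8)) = 0.97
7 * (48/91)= 48/13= 3.69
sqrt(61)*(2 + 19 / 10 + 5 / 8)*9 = 1629*sqrt(61) / 40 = 318.07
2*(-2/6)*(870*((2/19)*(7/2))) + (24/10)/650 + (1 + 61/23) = -149146378/710125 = -210.03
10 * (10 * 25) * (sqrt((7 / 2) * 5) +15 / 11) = 37500 / 11 +1250 * sqrt(70) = 13867.34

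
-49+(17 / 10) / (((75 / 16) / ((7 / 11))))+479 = 1774702 / 4125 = 430.23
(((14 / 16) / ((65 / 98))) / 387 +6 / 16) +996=200511191 / 201240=996.38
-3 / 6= -1 / 2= -0.50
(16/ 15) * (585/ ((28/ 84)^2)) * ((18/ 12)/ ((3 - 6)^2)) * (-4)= -3744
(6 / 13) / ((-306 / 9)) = -3 / 221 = -0.01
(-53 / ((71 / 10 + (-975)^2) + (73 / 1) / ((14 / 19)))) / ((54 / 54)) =-1855 / 33275591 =-0.00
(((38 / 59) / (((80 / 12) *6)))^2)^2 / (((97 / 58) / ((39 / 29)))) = 5082519 / 94030721360000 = 0.00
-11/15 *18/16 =-33/40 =-0.82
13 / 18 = 0.72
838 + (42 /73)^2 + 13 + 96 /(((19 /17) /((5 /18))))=265841791 /303753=875.19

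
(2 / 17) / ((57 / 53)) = 106 / 969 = 0.11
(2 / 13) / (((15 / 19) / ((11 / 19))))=22 / 195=0.11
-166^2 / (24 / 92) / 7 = -15090.19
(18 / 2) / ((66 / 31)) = 93 / 22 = 4.23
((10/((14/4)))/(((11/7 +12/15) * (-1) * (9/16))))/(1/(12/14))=-3200/1743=-1.84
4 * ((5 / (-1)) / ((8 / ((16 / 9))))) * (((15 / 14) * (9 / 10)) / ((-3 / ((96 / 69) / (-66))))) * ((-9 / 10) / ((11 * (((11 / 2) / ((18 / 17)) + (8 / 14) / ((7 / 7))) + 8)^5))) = 0.00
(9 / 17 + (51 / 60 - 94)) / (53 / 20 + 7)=-31491 / 3281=-9.60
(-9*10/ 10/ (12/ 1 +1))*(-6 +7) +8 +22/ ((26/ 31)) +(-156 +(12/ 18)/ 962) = -176711/ 1443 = -122.46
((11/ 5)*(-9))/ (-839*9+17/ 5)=99/ 37738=0.00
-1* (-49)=49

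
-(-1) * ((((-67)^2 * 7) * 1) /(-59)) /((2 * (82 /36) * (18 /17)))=-534191 /4838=-110.42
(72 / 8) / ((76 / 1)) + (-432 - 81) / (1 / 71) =-2768139 / 76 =-36422.88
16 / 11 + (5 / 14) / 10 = 459 / 308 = 1.49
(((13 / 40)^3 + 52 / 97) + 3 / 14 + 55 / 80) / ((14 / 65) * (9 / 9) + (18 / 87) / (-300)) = 24118862651 / 3517328640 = 6.86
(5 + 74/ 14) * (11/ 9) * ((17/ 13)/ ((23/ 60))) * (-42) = -538560/ 299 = -1801.20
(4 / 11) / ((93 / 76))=304 / 1023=0.30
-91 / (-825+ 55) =13 / 110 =0.12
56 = 56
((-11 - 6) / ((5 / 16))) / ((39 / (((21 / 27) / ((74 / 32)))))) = -30464 / 64935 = -0.47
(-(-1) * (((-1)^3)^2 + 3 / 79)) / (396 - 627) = -82 / 18249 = -0.00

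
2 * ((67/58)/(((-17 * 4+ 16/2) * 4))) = -67/6960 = -0.01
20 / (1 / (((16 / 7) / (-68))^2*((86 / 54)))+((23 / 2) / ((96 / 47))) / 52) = 8586240 / 238631011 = 0.04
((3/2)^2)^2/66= 27/352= 0.08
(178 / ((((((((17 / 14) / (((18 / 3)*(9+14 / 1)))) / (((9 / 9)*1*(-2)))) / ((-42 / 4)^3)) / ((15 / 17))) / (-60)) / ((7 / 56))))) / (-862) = 89573086575 / 249118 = 359560.88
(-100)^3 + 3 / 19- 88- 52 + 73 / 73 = -19002638 / 19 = -1000138.84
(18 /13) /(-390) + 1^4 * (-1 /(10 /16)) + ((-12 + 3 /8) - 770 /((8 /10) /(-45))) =58540615 /1352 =43299.27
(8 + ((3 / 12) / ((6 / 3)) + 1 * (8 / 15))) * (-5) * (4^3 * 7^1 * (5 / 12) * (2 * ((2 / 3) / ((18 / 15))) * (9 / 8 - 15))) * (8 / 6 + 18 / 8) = 289283575 / 648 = 446425.27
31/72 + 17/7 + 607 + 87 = 351217/504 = 696.86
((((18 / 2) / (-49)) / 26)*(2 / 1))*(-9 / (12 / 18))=0.19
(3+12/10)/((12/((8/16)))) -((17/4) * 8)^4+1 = -53453393/40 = -1336334.82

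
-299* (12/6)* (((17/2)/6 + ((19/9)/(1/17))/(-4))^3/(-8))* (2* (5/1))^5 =-2350379200000/729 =-3224114128.94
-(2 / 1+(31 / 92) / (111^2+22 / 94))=-106555489 / 53277016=-2.00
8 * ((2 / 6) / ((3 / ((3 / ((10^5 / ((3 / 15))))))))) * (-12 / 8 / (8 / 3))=-3 / 1000000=-0.00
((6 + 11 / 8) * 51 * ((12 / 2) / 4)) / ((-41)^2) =9027 / 26896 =0.34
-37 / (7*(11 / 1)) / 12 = -37 / 924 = -0.04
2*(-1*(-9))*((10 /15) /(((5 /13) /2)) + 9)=1122 /5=224.40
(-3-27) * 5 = -150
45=45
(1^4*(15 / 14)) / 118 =15 / 1652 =0.01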